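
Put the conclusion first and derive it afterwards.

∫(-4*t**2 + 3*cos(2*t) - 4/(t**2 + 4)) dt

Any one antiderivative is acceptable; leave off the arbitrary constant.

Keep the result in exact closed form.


The answer is -4*t**3/3 + 3*sin(2*t)/2 - 2*atan(t/2).
Step 1. Rewrite: now ∫(-4*t**2) dt + ∫(-4/(t**2 + 4)) dt + ∫(3*cos(2*t)) dt.
Step 2. Evaluate the standard form: now -4*t**3/3 + ∫(-4/(t**2 + 4)) dt + ∫(3*cos(2*t)) dt.
Step 3. Evaluate the standard form: now -4*t**3/3 - 2*atan(t/2) + ∫(3*cos(2*t)) dt.
Step 4. Evaluate the standard form: now -4*t**3/3 + 3*sin(2*t)/2 - 2*atan(t/2).
Answer: -4*t**3/3 + 3*sin(2*t)/2 - 2*atan(t/2).


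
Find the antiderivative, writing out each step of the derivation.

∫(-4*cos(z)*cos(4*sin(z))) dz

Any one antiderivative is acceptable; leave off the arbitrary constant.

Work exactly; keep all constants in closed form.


Step 1. Substitute u = sin(z), turning ∫(-4*cos(z)*cos(4*sin(z))) dz into ∫(-4*cos(4*u)) du: now ∫(-4*cos(4*u)) du.
Step 2. Evaluate the standard form: now -sin(4*u).
Step 3. Substitute back u = sin(z): now -sin(4*sin(z)).
Answer: -sin(4*sin(z)).


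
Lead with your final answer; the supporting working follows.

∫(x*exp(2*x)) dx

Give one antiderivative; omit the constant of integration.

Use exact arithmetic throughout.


The answer is x*exp(2*x)/2 - exp(2*x)/4.
Step 1. Integrate ∫(x*exp(2*x)) dx by parts with u = x, dv = (exp(2*x)) dx, so v = exp(2*x)/2: now x*exp(2*x)/2 + ∫(-exp(2*x)/2) dx.
Step 2. Evaluate the standard form: now x*exp(2*x)/2 - exp(2*x)/4.
Answer: x*exp(2*x)/2 - exp(2*x)/4.


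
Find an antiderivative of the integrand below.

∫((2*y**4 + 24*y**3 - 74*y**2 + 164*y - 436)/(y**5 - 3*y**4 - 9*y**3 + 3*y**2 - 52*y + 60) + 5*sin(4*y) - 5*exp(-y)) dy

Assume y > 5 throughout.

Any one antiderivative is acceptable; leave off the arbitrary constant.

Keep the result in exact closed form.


Answer: 3*log(y - 5) + 4*log(y - 1) - 5*log(y + 3) - 5*cos(4*y)/4 - 2*atan(y/2) + 5*exp(-y).


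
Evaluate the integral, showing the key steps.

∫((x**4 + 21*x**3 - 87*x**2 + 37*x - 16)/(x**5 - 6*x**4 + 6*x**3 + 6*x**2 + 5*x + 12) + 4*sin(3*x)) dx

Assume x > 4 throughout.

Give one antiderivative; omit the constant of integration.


Step 1. Rewrite: now ∫((x**4 + 21*x**3 - 87*x**2 + 37*x - 16)/(x**5 - 6*x**4 + 6*x**3 + 6*x**2 + 5*x + 12)) dx + ∫(4*sin(3*x)) dx.
Step 2. Decompose ∫((x**4 + 21*x**3 - 87*x**2 + 37*x - 16)/(x**5 - 6*x**4 + 6*x**3 + 6*x**2 + 5*x + 12)) dx by partial fractions, (x**4 + 21*x**3 - 87*x**2 + 37*x - 16)/(x**5 - 6*x**4 + 6*x**3 + 6*x**2 + 5*x + 12) = 4/(x**2 + 1) - 4/(x + 1) + 1/(x - 3) + 4/(x - 4): now ∫(4/(x - 4)) dx + ∫(1/(x - 3)) dx + ∫(-4/(x + 1)) dx + ∫(4/(x**2 + 1)) dx + ∫(4*sin(3*x)) dx.
Step 3. Evaluate the standard form [assuming x > 4]: now 4*log(x - 4) + ∫(1/(x - 3)) dx + ∫(-4/(x + 1)) dx + ∫(4/(x**2 + 1)) dx + ∫(4*sin(3*x)) dx.
Step 4. Evaluate the standard form [assuming x > -1]: now 4*log(x - 4) - 4*log(x + 1) + ∫(1/(x - 3)) dx + ∫(4/(x**2 + 1)) dx + ∫(4*sin(3*x)) dx.
Step 5. Evaluate the standard form [assuming x > 3]: now 4*log(x - 4) + log(x - 3) - 4*log(x + 1) + ∫(4/(x**2 + 1)) dx + ∫(4*sin(3*x)) dx.
Step 6. Evaluate the standard form: now 4*log(x - 4) + log(x - 3) - 4*log(x + 1) + 4*atan(x) + ∫(4*sin(3*x)) dx.
Step 7. Evaluate the standard form: now 4*log(x - 4) + log(x - 3) - 4*log(x + 1) - 4*cos(3*x)/3 + 4*atan(x).
Answer: 4*log(x - 4) + log(x - 3) - 4*log(x + 1) - 4*cos(3*x)/3 + 4*atan(x).


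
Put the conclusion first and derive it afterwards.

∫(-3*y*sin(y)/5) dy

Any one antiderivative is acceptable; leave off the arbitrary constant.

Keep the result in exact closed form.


The answer is 3*y*cos(y)/5 - 3*sin(y)/5.
Step 1. Integrate ∫(-3*y*sin(y)/5) dy by parts with u = y, dv = (-3*sin(y)/5) dy, so v = 3*cos(y)/5: now 3*y*cos(y)/5 + ∫(-3*cos(y)/5) dy.
Step 2. Evaluate the standard form: now 3*y*cos(y)/5 - 3*sin(y)/5.
Answer: 3*y*cos(y)/5 - 3*sin(y)/5.


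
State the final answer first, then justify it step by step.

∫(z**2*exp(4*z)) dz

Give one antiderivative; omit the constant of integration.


The answer is z**2*exp(4*z)/4 - z*exp(4*z)/8 + exp(4*z)/32.
Step 1. Integrate ∫(z**2*exp(4*z)) dz by parts with u = z**2, dv = (exp(4*z)) dz, so v = exp(4*z)/4: now z**2*exp(4*z)/4 + ∫(-z*exp(4*z)/2) dz.
Step 2. Integrate ∫(-z*exp(4*z)/2) dz by parts with u = z, dv = (-exp(4*z)/2) dz, so v = -exp(4*z)/8: now z**2*exp(4*z)/4 - z*exp(4*z)/8 + ∫(exp(4*z)/8) dz.
Step 3. Evaluate the standard form: now z**2*exp(4*z)/4 - z*exp(4*z)/8 + exp(4*z)/32.
Answer: z**2*exp(4*z)/4 - z*exp(4*z)/8 + exp(4*z)/32.


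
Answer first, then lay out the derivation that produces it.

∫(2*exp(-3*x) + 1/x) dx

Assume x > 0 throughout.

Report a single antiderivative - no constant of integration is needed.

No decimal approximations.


The answer is log(x) - 2*exp(-3*x)/3.
Step 1. Rewrite: now ∫(1/x) dx + ∫(2*exp(-3*x)) dx.
Step 2. Evaluate the standard form [assuming x > 0]: now log(x) + ∫(2*exp(-3*x)) dx.
Step 3. Evaluate the standard form: now log(x) - 2*exp(-3*x)/3.
Answer: log(x) - 2*exp(-3*x)/3.


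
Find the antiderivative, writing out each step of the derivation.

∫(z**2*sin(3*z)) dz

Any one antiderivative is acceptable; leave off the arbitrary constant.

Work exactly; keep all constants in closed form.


Step 1. Integrate ∫(z**2*sin(3*z)) dz by parts with u = z**2, dv = (sin(3*z)) dz, so v = -cos(3*z)/3: now -z**2*cos(3*z)/3 + ∫(2*z*cos(3*z)/3) dz.
Step 2. Integrate ∫(2*z*cos(3*z)/3) dz by parts with u = z, dv = (2*cos(3*z)/3) dz, so v = 2*sin(3*z)/9: now -z**2*cos(3*z)/3 + 2*z*sin(3*z)/9 + ∫(-2*sin(3*z)/9) dz.
Step 3. Evaluate the standard form: now -z**2*cos(3*z)/3 + 2*z*sin(3*z)/9 + 2*cos(3*z)/27.
Answer: -z**2*cos(3*z)/3 + 2*z*sin(3*z)/9 + 2*cos(3*z)/27.


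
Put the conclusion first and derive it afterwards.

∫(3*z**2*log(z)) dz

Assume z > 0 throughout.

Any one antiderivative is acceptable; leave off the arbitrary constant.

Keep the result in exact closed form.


The answer is z**3*log(z) - z**3/3.
Step 1. Integrate ∫(3*z**2*log(z)) dz by parts with u = log(z), dv = (3*z**2) dz, so v = z**3 [assuming z > 0]: now z**3*log(z) + ∫(-z**2) dz.
Step 2. Evaluate the standard form: now z**3*log(z) - z**3/3.
Answer: z**3*log(z) - z**3/3.


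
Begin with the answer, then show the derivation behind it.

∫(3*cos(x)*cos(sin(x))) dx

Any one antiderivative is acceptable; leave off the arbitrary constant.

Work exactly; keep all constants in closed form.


The answer is 3*sin(sin(x)).
Step 1. Substitute u = sin(x), turning ∫(3*cos(x)*cos(sin(x))) dx into ∫(3*cos(u)) du: now ∫(3*cos(u)) du.
Step 2. Evaluate the standard form: now 3*sin(u).
Step 3. Substitute back u = sin(x): now 3*sin(sin(x)).
Answer: 3*sin(sin(x)).


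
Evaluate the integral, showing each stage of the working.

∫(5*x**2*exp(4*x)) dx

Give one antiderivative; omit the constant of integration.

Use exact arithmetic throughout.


Step 1. Integrate ∫(5*x**2*exp(4*x)) dx by parts with u = x**2, dv = (5*exp(4*x)) dx, so v = 5*exp(4*x)/4: now 5*x**2*exp(4*x)/4 + ∫(-5*x*exp(4*x)/2) dx.
Step 2. Integrate ∫(-5*x*exp(4*x)/2) dx by parts with u = x, dv = (-5*exp(4*x)/2) dx, so v = -5*exp(4*x)/8: now 5*x**2*exp(4*x)/4 - 5*x*exp(4*x)/8 + ∫(5*exp(4*x)/8) dx.
Step 3. Evaluate the standard form: now 5*x**2*exp(4*x)/4 - 5*x*exp(4*x)/8 + 5*exp(4*x)/32.
Answer: 5*x**2*exp(4*x)/4 - 5*x*exp(4*x)/8 + 5*exp(4*x)/32.


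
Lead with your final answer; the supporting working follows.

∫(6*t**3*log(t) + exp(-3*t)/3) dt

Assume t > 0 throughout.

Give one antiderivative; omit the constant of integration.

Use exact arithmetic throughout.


The answer is 3*t**4*log(t)/2 - 3*t**4/8 - exp(-3*t)/9.
Step 1. Rewrite: now ∫(6*t**3*log(t)) dt + ∫(exp(-3*t)/3) dt.
Step 2. Evaluate the standard form: now ∫(6*t**3*log(t)) dt - exp(-3*t)/9.
Step 3. Integrate ∫(6*t**3*log(t)) dt by parts with u = log(t), dv = (6*t**3) dt, so v = 3*t**4/2 [assuming t > 0]: now 3*t**4*log(t)/2 + ∫(-3*t**3/2) dt - exp(-3*t)/9.
Step 4. Evaluate the standard form: now 3*t**4*log(t)/2 - 3*t**4/8 - exp(-3*t)/9.
Answer: 3*t**4*log(t)/2 - 3*t**4/8 - exp(-3*t)/9.


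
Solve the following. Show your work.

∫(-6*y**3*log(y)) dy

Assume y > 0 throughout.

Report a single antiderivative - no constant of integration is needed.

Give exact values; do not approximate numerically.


Step 1. Integrate ∫(-6*y**3*log(y)) dy by parts with u = log(y), dv = (-6*y**3) dy, so v = -3*y**4/2 [assuming y > 0]: now -3*y**4*log(y)/2 + ∫(3*y**3/2) dy.
Step 2. Evaluate the standard form: now -3*y**4*log(y)/2 + 3*y**4/8.
Answer: -3*y**4*log(y)/2 + 3*y**4/8.


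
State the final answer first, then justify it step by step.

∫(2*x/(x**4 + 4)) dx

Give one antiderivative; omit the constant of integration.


The answer is atan(x**2/2)/2.
Step 1. Substitute u = x**2, turning ∫(2*x/(x**4 + 4)) dx into ∫(1/(u**2 + 4)) du: now ∫(1/(u**2 + 4)) du.
Step 2. Evaluate the standard form: now atan(u/2)/2.
Step 3. Substitute back u = x**2: now atan(x**2/2)/2.
Answer: atan(x**2/2)/2.


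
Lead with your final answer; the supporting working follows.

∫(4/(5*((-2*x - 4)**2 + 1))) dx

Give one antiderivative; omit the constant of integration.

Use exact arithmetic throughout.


The answer is 2*atan(2*x + 4)/5.
Step 1. Substitute u = -2*x - 4, turning ∫(4/(5*((-2*x - 4)**2 + 1))) dx into ∫(-2/(5*(u**2 + 1))) du: now ∫(-2/(5*(u**2 + 1))) du.
Step 2. Evaluate the standard form: now -2*atan(u)/5.
Step 3. Substitute back u = -2*x - 4: now 2*atan(2*x + 4)/5.
Answer: 2*atan(2*x + 4)/5.


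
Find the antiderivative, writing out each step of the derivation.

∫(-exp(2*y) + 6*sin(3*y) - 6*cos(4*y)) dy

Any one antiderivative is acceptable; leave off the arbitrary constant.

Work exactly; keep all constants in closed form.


Step 1. Rewrite: now ∫(-exp(2*y)) dy + ∫(6*sin(3*y)) dy + ∫(-6*cos(4*y)) dy.
Step 2. Evaluate the standard form: now -exp(2*y)/2 + ∫(6*sin(3*y)) dy + ∫(-6*cos(4*y)) dy.
Step 3. Evaluate the standard form: now -exp(2*y)/2 - 3*sin(4*y)/2 + ∫(6*sin(3*y)) dy.
Step 4. Evaluate the standard form: now -exp(2*y)/2 - 3*sin(4*y)/2 - 2*cos(3*y).
Answer: -exp(2*y)/2 - 3*sin(4*y)/2 - 2*cos(3*y).


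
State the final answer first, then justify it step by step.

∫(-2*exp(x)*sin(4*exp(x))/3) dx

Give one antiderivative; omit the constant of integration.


The answer is cos(4*exp(x))/6.
Step 1. Substitute u = exp(x), turning ∫(-2*exp(x)*sin(4*exp(x))/3) dx into ∫(-2*sin(4*u)/3) du: now ∫(-2*sin(4*u)/3) du.
Step 2. Evaluate the standard form: now cos(4*u)/6.
Step 3. Substitute back u = exp(x): now cos(4*exp(x))/6.
Answer: cos(4*exp(x))/6.


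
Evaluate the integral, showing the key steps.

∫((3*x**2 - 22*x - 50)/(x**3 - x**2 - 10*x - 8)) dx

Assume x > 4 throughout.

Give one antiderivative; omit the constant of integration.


Step 1. Decompose ∫((3*x**2 - 22*x - 50)/(x**3 - x**2 - 10*x - 8)) dx by partial fractions, (3*x**2 - 22*x - 50)/(x**3 - x**2 - 10*x - 8) = 1/(x + 2) + 5/(x + 1) - 3/(x - 4): now ∫(-3/(x - 4)) dx + ∫(5/(x + 1)) dx + ∫(1/(x + 2)) dx.
Step 2. Evaluate the standard form [assuming x > -1]: now 5*log(x + 1) + ∫(-3/(x - 4)) dx + ∫(1/(x + 2)) dx.
Step 3. Evaluate the standard form [assuming x > 4]: now -3*log(x - 4) + 5*log(x + 1) + ∫(1/(x + 2)) dx.
Step 4. Evaluate the standard form [assuming x > -2]: now -3*log(x - 4) + 5*log(x + 1) + log(x + 2).
Answer: -3*log(x - 4) + 5*log(x + 1) + log(x + 2).


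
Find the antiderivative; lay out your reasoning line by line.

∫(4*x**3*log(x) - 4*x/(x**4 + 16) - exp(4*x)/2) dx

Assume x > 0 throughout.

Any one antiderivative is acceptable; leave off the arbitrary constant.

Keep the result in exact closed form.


Step 1. Rewrite: now ∫(-4*x/(x**4 + 16)) dx + ∫(4*x**3*log(x)) dx + ∫(-exp(4*x)/2) dx.
Step 2. Integrate ∫(4*x**3*log(x)) dx by parts with u = log(x), dv = (4*x**3) dx, so v = x**4 [assuming x > 0]: now x**4*log(x) + ∫(-x**3) dx + ∫(-4*x/(x**4 + 16)) dx + ∫(-exp(4*x)/2) dx.
Step 3. Evaluate the standard form: now x**4*log(x) - x**4/4 + ∫(-4*x/(x**4 + 16)) dx + ∫(-exp(4*x)/2) dx.
Step 4. Substitute u = x**2, turning ∫(-4*x/(x**4 + 16)) dx into ∫(-2/(u**2 + 16)) du: now x**4*log(x) - x**4/4 + ∫(-2/(u**2 + 16)) du + ∫(-exp(4*x)/2) dx.
Step 5. Evaluate the standard form: now x**4*log(x) - x**4/4 - atan(u/4)/2 + ∫(-exp(4*x)/2) dx.
Step 6. Substitute back u = x**2: now x**4*log(x) - x**4/4 - atan(x**2/4)/2 + ∫(-exp(4*x)/2) dx.
Step 7. Evaluate the standard form: now x**4*log(x) - x**4/4 - exp(4*x)/8 - atan(x**2/4)/2.
Answer: x**4*log(x) - x**4/4 - exp(4*x)/8 - atan(x**2/4)/2.


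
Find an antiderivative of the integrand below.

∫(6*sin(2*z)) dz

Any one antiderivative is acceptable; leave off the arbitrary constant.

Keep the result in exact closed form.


Answer: -3*cos(2*z).


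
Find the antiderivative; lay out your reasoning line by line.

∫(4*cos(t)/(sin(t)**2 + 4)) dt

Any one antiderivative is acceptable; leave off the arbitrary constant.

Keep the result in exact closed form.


Step 1. Substitute u = sin(t), turning ∫(4*cos(t)/(sin(t)**2 + 4)) dt into ∫(4/(u**2 + 4)) du: now ∫(4/(u**2 + 4)) du.
Step 2. Evaluate the standard form: now 2*atan(u/2).
Step 3. Substitute back u = sin(t): now 2*atan(sin(t)/2).
Answer: 2*atan(sin(t)/2).


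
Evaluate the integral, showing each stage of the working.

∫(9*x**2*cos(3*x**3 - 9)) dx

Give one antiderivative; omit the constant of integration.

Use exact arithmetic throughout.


Step 1. Substitute u = x**3 - 3, turning ∫(9*x**2*cos(3*x**3 - 9)) dx into ∫(3*cos(3*u)) du: now ∫(3*cos(3*u)) du.
Step 2. Evaluate the standard form: now sin(3*u).
Step 3. Substitute back u = x**3 - 3: now sin(3*x**3 - 9).
Answer: sin(3*x**3 - 9).


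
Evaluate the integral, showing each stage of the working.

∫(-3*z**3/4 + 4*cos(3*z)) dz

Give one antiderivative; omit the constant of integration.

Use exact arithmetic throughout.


Step 1. Rewrite: now ∫(-3*z**3/4) dz + ∫(4*cos(3*z)) dz.
Step 2. Evaluate the standard form: now 4*sin(3*z)/3 + ∫(-3*z**3/4) dz.
Step 3. Evaluate the standard form: now -3*z**4/16 + 4*sin(3*z)/3.
Answer: -3*z**4/16 + 4*sin(3*z)/3.


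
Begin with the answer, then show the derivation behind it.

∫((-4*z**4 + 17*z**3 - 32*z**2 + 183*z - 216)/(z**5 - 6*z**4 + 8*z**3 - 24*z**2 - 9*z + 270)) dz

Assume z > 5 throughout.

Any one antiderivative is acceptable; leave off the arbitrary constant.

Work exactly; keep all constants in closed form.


The answer is -log(z - 5) - log(z - 3) - 2*log(z + 2) - atan(z/3).
Step 1. Decompose ∫((-4*z**4 + 17*z**3 - 32*z**2 + 183*z - 216)/(z**5 - 6*z**4 + 8*z**3 - 24*z**2 - 9*z + 270)) dz by partial fractions, (-4*z**4 + 17*z**3 - 32*z**2 + 183*z - 216)/(z**5 - 6*z**4 + 8*z**3 - 24*z**2 - 9*z + 270) = -3/(z**2 + 9) - 2/(z + 2) - 1/(z - 3) - 1/(z - 5): now ∫(-1/(z - 5)) dz + ∫(-1/(z - 3)) dz + ∫(-2/(z + 2)) dz + ∫(-3/(z**2 + 9)) dz.
Step 2. Evaluate the standard form [assuming z > -2]: now -2*log(z + 2) + ∫(-1/(z - 5)) dz + ∫(-1/(z - 3)) dz + ∫(-3/(z**2 + 9)) dz.
Step 3. Evaluate the standard form [assuming z > 5]: now -log(z - 5) - 2*log(z + 2) + ∫(-1/(z - 3)) dz + ∫(-3/(z**2 + 9)) dz.
Step 4. Evaluate the standard form [assuming z > 3]: now -log(z - 5) - log(z - 3) - 2*log(z + 2) + ∫(-3/(z**2 + 9)) dz.
Step 5. Evaluate the standard form: now -log(z - 5) - log(z - 3) - 2*log(z + 2) - atan(z/3).
Answer: -log(z - 5) - log(z - 3) - 2*log(z + 2) - atan(z/3).


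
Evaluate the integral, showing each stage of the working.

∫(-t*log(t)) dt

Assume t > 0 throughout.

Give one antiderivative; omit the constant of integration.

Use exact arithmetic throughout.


Step 1. Integrate ∫(-t*log(t)) dt by parts with u = log(t), dv = (-t) dt, so v = -t**2/2 [assuming t > 0]: now -t**2*log(t)/2 + ∫(t/2) dt.
Step 2. Evaluate the standard form: now -t**2*log(t)/2 + t**2/4.
Answer: -t**2*log(t)/2 + t**2/4.


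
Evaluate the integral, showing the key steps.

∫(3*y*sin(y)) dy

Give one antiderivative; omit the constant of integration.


Step 1. Integrate ∫(3*y*sin(y)) dy by parts with u = y, dv = (3*sin(y)) dy, so v = -3*cos(y): now -3*y*cos(y) + ∫(3*cos(y)) dy.
Step 2. Evaluate the standard form: now -3*y*cos(y) + 3*sin(y).
Answer: -3*y*cos(y) + 3*sin(y).


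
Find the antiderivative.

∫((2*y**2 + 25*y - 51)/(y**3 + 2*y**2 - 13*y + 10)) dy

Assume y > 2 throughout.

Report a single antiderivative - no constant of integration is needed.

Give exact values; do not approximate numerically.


Answer: log(y - 2) + 4*log(y - 1) - 3*log(y + 5).


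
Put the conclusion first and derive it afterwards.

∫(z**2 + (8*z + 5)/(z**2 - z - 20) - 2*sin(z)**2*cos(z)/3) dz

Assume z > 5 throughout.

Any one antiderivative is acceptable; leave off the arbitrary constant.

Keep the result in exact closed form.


The answer is z**3/3 + 5*log(z - 5) + 3*log(z + 4) - 2*sin(z)**3/9.
Step 1. Rewrite: now ∫(z**2) dz + ∫((8*z + 5)/(z**2 - z - 20)) dz + ∫(-2*sin(z)**2*cos(z)/3) dz.
Step 2. Substitute u = sin(z), turning ∫(-2*sin(z)**2*cos(z)/3) dz into ∫(-2*u**2/3) du: now ∫(-2*u**2/3) du + ∫(z**2) dz + ∫((8*z + 5)/(z**2 - z - 20)) dz.
Step 3. Evaluate the standard form: now -2*u**3/9 + ∫(z**2) dz + ∫((8*z + 5)/(z**2 - z - 20)) dz.
Step 4. Substitute back u = sin(z): now -2*sin(z)**3/9 + ∫(z**2) dz + ∫((8*z + 5)/(z**2 - z - 20)) dz.
Step 5. Evaluate the standard form: now z**3/3 - 2*sin(z)**3/9 + ∫((8*z + 5)/(z**2 - z - 20)) dz.
Step 6. Decompose ∫((8*z + 5)/(z**2 - z - 20)) dz by partial fractions, (8*z + 5)/(z**2 - z - 20) = 3/(z + 4) + 5/(z - 5): now z**3/3 - 2*sin(z)**3/9 + ∫(5/(z - 5)) dz + ∫(3/(z + 4)) dz.
Step 7. Evaluate the standard form [assuming z > 5]: now z**3/3 + 5*log(z - 5) - 2*sin(z)**3/9 + ∫(3/(z + 4)) dz.
Step 8. Evaluate the standard form [assuming z > -4]: now z**3/3 + 5*log(z - 5) + 3*log(z + 4) - 2*sin(z)**3/9.
Answer: z**3/3 + 5*log(z - 5) + 3*log(z + 4) - 2*sin(z)**3/9.


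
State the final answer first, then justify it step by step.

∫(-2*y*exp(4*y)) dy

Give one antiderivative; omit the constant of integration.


The answer is -y*exp(4*y)/2 + exp(4*y)/8.
Step 1. Integrate ∫(-2*y*exp(4*y)) dy by parts with u = y, dv = (-2*exp(4*y)) dy, so v = -exp(4*y)/2: now -y*exp(4*y)/2 + ∫(exp(4*y)/2) dy.
Step 2. Evaluate the standard form: now -y*exp(4*y)/2 + exp(4*y)/8.
Answer: -y*exp(4*y)/2 + exp(4*y)/8.


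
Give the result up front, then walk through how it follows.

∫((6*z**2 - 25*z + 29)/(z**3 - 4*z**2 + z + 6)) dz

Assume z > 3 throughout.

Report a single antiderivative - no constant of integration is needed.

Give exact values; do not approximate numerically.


The answer is 2*log(z - 3) - log(z - 2) + 5*log(z + 1).
Step 1. Decompose ∫((6*z**2 - 25*z + 29)/(z**3 - 4*z**2 + z + 6)) dz by partial fractions, (6*z**2 - 25*z + 29)/(z**3 - 4*z**2 + z + 6) = 5/(z + 1) - 1/(z - 2) + 2/(z - 3): now ∫(2/(z - 3)) dz + ∫(-1/(z - 2)) dz + ∫(5/(z + 1)) dz.
Step 2. Evaluate the standard form [assuming z > 3]: now 2*log(z - 3) + ∫(-1/(z - 2)) dz + ∫(5/(z + 1)) dz.
Step 3. Evaluate the standard form [assuming z > -1]: now 2*log(z - 3) + 5*log(z + 1) + ∫(-1/(z - 2)) dz.
Step 4. Evaluate the standard form [assuming z > 2]: now 2*log(z - 3) - log(z - 2) + 5*log(z + 1).
Answer: 2*log(z - 3) - log(z - 2) + 5*log(z + 1).


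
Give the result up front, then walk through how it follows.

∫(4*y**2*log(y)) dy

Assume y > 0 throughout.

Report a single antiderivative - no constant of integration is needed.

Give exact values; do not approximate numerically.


The answer is 4*y**3*log(y)/3 - 4*y**3/9.
Step 1. Integrate ∫(4*y**2*log(y)) dy by parts with u = log(y), dv = (4*y**2) dy, so v = 4*y**3/3 [assuming y > 0]: now 4*y**3*log(y)/3 + ∫(-4*y**2/3) dy.
Step 2. Evaluate the standard form: now 4*y**3*log(y)/3 - 4*y**3/9.
Answer: 4*y**3*log(y)/3 - 4*y**3/9.


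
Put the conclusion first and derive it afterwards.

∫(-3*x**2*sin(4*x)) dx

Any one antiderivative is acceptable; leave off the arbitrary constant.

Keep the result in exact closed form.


The answer is 3*x**2*cos(4*x)/4 - 3*x*sin(4*x)/8 - 3*cos(4*x)/32.
Step 1. Integrate ∫(-3*x**2*sin(4*x)) dx by parts with u = x**2, dv = (-3*sin(4*x)) dx, so v = 3*cos(4*x)/4: now 3*x**2*cos(4*x)/4 + ∫(-3*x*cos(4*x)/2) dx.
Step 2. Integrate ∫(-3*x*cos(4*x)/2) dx by parts with u = x, dv = (-3*cos(4*x)/2) dx, so v = -3*sin(4*x)/8: now 3*x**2*cos(4*x)/4 - 3*x*sin(4*x)/8 + ∫(3*sin(4*x)/8) dx.
Step 3. Evaluate the standard form: now 3*x**2*cos(4*x)/4 - 3*x*sin(4*x)/8 - 3*cos(4*x)/32.
Answer: 3*x**2*cos(4*x)/4 - 3*x*sin(4*x)/8 - 3*cos(4*x)/32.


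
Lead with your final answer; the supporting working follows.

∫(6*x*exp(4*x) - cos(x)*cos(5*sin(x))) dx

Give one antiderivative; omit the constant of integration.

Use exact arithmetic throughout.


The answer is 3*x*exp(4*x)/2 - 3*exp(4*x)/8 - sin(5*sin(x))/5.
Step 1. Rewrite: now ∫(6*x*exp(4*x)) dx + ∫(-cos(x)*cos(5*sin(x))) dx.
Step 2. Integrate ∫(6*x*exp(4*x)) dx by parts with u = x, dv = (6*exp(4*x)) dx, so v = 3*exp(4*x)/2: now 3*x*exp(4*x)/2 + ∫(-cos(x)*cos(5*sin(x))) dx + ∫(-3*exp(4*x)/2) dx.
Step 3. Evaluate the standard form: now 3*x*exp(4*x)/2 - 3*exp(4*x)/8 + ∫(-cos(x)*cos(5*sin(x))) dx.
Step 4. Substitute u = sin(x), turning ∫(-cos(x)*cos(5*sin(x))) dx into ∫(-cos(5*u)) du: now 3*x*exp(4*x)/2 - 3*exp(4*x)/8 + ∫(-cos(5*u)) du.
Step 5. Evaluate the standard form: now 3*x*exp(4*x)/2 - 3*exp(4*x)/8 - sin(5*u)/5.
Step 6. Substitute back u = sin(x): now 3*x*exp(4*x)/2 - 3*exp(4*x)/8 - sin(5*sin(x))/5.
Answer: 3*x*exp(4*x)/2 - 3*exp(4*x)/8 - sin(5*sin(x))/5.


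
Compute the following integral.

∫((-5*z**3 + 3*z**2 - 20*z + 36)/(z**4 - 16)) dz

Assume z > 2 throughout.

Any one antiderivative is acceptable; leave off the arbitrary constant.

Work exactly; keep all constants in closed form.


Answer: -log(z - 2) - 4*log(z + 2) - 3*atan(z/2)/2.


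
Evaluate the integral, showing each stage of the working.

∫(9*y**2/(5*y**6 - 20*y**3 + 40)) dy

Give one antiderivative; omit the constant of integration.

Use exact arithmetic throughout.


Step 1. Substitute u = y**3 - 2, turning ∫(9*y**2/(5*y**6 - 20*y**3 + 40)) dy into ∫(3/(5*(u**2 + 4))) du: now ∫(3/(5*(u**2 + 4))) du.
Step 2. Evaluate the standard form: now 3*atan(u/2)/10.
Step 3. Substitute back u = y**3 - 2: now 3*atan(y**3/2 - 1)/10.
Answer: 3*atan(y**3/2 - 1)/10.


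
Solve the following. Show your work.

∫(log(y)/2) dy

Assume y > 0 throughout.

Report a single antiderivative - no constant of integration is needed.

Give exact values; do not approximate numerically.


Step 1. Integrate ∫(log(y)/2) dy by parts with u = log(y), dv = (1/2) dy, so v = y/2 [assuming y > 0]: now y*log(y)/2 + ∫(-1/2) dy.
Step 2. Evaluate the standard form: now y*log(y)/2 - y/2.
Answer: y*log(y)/2 - y/2.


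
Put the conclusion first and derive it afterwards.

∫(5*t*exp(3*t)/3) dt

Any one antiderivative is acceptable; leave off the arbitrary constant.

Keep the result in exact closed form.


The answer is 5*t*exp(3*t)/9 - 5*exp(3*t)/27.
Step 1. Integrate ∫(5*t*exp(3*t)/3) dt by parts with u = t, dv = (5*exp(3*t)/3) dt, so v = 5*exp(3*t)/9: now 5*t*exp(3*t)/9 + ∫(-5*exp(3*t)/9) dt.
Step 2. Evaluate the standard form: now 5*t*exp(3*t)/9 - 5*exp(3*t)/27.
Answer: 5*t*exp(3*t)/9 - 5*exp(3*t)/27.


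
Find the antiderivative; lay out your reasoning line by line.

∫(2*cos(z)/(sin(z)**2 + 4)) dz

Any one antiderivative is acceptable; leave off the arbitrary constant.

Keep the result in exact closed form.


Step 1. Substitute u = sin(z), turning ∫(2*cos(z)/(sin(z)**2 + 4)) dz into ∫(2/(u**2 + 4)) du: now ∫(2/(u**2 + 4)) du.
Step 2. Evaluate the standard form: now atan(u/2).
Step 3. Substitute back u = sin(z): now atan(sin(z)/2).
Answer: atan(sin(z)/2).


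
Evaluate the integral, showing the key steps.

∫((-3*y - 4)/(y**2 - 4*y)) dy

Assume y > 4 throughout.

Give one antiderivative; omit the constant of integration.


Step 1. Decompose ∫((-3*y - 4)/(y**2 - 4*y)) dy by partial fractions, (-3*y - 4)/(y**2 - 4*y) = -4/(y - 4) + 1/y: now ∫(1/y) dy + ∫(-4/(y - 4)) dy.
Step 2. Evaluate the standard form [assuming y > 0]: now log(y) + ∫(-4/(y - 4)) dy.
Step 3. Evaluate the standard form [assuming y > 4]: now log(y) - 4*log(y - 4).
Answer: log(y) - 4*log(y - 4).


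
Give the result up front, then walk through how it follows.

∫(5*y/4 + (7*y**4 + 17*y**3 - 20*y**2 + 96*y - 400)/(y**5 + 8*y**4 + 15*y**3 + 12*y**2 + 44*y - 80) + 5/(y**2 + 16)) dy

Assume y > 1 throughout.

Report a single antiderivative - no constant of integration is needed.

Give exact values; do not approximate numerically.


The answer is 5*y**2/8 - 2*log(y - 1) + 4*log(y + 4) + 5*log(y + 5) + 5*atan(y/4)/4 + 2*atan(y/2).
Step 1. Rewrite: now ∫(5*y/4) dy + ∫((7*y**4 + 17*y**3 - 20*y**2 + 96*y - 400)/(y**5 + 8*y**4 + 15*y**3 + 12*y**2 + 44*y - 80)) dy + ∫(5/(y**2 + 16)) dy.
Step 2. Decompose ∫((7*y**4 + 17*y**3 - 20*y**2 + 96*y - 400)/(y**5 + 8*y**4 + 15*y**3 + 12*y**2 + 44*y - 80)) dy by partial fractions, (7*y**4 + 17*y**3 - 20*y**2 + 96*y - 400)/(y**5 + 8*y**4 + 15*y**3 + 12*y**2 + 44*y - 80) = 4/(y**2 + 4) + 5/(y + 5) + 4/(y + 4) - 2/(y - 1): now ∫(5*y/4) dy + ∫(-2/(y - 1)) dy + ∫(4/(y + 4)) dy + ∫(5/(y + 5)) dy + ∫(4/(y**2 + 4)) dy + ∫(5/(y**2 + 16)) dy.
Step 3. Evaluate the standard form [assuming y > -5]: now 5*log(y + 5) + ∫(5*y/4) dy + ∫(-2/(y - 1)) dy + ∫(4/(y + 4)) dy + ∫(4/(y**2 + 4)) dy + ∫(5/(y**2 + 16)) dy.
Step 4. Evaluate the standard form [assuming y > -4]: now 4*log(y + 4) + 5*log(y + 5) + ∫(5*y/4) dy + ∫(-2/(y - 1)) dy + ∫(4/(y**2 + 4)) dy + ∫(5/(y**2 + 16)) dy.
Step 5. Evaluate the standard form [assuming y > 1]: now -2*log(y - 1) + 4*log(y + 4) + 5*log(y + 5) + ∫(5*y/4) dy + ∫(4/(y**2 + 4)) dy + ∫(5/(y**2 + 16)) dy.
Step 6. Evaluate the standard form: now -2*log(y - 1) + 4*log(y + 4) + 5*log(y + 5) + 2*atan(y/2) + ∫(5*y/4) dy + ∫(5/(y**2 + 16)) dy.
Step 7. Evaluate the standard form: now 5*y**2/8 - 2*log(y - 1) + 4*log(y + 4) + 5*log(y + 5) + 2*atan(y/2) + ∫(5/(y**2 + 16)) dy.
Step 8. Evaluate the standard form: now 5*y**2/8 - 2*log(y - 1) + 4*log(y + 4) + 5*log(y + 5) + 5*atan(y/4)/4 + 2*atan(y/2).
Answer: 5*y**2/8 - 2*log(y - 1) + 4*log(y + 4) + 5*log(y + 5) + 5*atan(y/4)/4 + 2*atan(y/2).


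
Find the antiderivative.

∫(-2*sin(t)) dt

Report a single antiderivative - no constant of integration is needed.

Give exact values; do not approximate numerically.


Answer: 2*cos(t).


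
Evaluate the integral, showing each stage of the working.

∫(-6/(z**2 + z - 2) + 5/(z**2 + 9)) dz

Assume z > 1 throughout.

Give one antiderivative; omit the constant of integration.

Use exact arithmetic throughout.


Step 1. Rewrite: now ∫(5/(z**2 + 9)) dz + ∫(-6/(z**2 + z - 2)) dz.
Step 2. Decompose ∫(-6/(z**2 + z - 2)) dz by partial fractions, -6/(z**2 + z - 2) = 2/(z + 2) - 2/(z - 1): now ∫(-2/(z - 1)) dz + ∫(2/(z + 2)) dz + ∫(5/(z**2 + 9)) dz.
Step 3. Evaluate the standard form [assuming z > -2]: now 2*log(z + 2) + ∫(-2/(z - 1)) dz + ∫(5/(z**2 + 9)) dz.
Step 4. Evaluate the standard form [assuming z > 1]: now -2*log(z - 1) + 2*log(z + 2) + ∫(5/(z**2 + 9)) dz.
Step 5. Evaluate the standard form: now -2*log(z - 1) + 2*log(z + 2) + 5*atan(z/3)/3.
Answer: -2*log(z - 1) + 2*log(z + 2) + 5*atan(z/3)/3.


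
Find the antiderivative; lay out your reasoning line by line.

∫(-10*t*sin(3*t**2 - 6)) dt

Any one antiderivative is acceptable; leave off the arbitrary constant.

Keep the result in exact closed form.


Step 1. Substitute u = t**2 - 2, turning ∫(-10*t*sin(3*t**2 - 6)) dt into ∫(-5*sin(3*u)) du: now ∫(-5*sin(3*u)) du.
Step 2. Evaluate the standard form: now 5*cos(3*u)/3.
Step 3. Substitute back u = t**2 - 2: now 5*cos(3*t**2 - 6)/3.
Answer: 5*cos(3*t**2 - 6)/3.


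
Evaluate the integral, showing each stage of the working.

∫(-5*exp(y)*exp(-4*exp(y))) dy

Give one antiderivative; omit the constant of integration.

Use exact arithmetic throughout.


Step 1. Substitute u = exp(y), turning ∫(-5*exp(y)*exp(-4*exp(y))) dy into ∫(-5*exp(-4*u)) du: now ∫(-5*exp(-4*u)) du.
Step 2. Evaluate the standard form: now 5*exp(-4*u)/4.
Step 3. Substitute back u = exp(y): now 5*exp(-4*exp(y))/4.
Answer: 5*exp(-4*exp(y))/4.


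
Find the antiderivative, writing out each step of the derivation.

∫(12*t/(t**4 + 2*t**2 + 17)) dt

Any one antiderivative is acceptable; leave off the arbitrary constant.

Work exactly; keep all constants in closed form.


Step 1. Substitute u = t**2 + 1, turning ∫(12*t/(t**4 + 2*t**2 + 17)) dt into ∫(6/(u**2 + 16)) du: now ∫(6/(u**2 + 16)) du.
Step 2. Evaluate the standard form: now 3*atan(u/4)/2.
Step 3. Substitute back u = t**2 + 1: now 3*atan(t**2/4 + 1/4)/2.
Answer: 3*atan(t**2/4 + 1/4)/2.


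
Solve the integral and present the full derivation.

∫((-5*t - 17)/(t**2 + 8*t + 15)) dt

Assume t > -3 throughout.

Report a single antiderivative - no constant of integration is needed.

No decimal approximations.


Step 1. Decompose ∫((-5*t - 17)/(t**2 + 8*t + 15)) dt by partial fractions, (-5*t - 17)/(t**2 + 8*t + 15) = -4/(t + 5) - 1/(t + 3): now ∫(-1/(t + 3)) dt + ∫(-4/(t + 5)) dt.
Step 2. Evaluate the standard form [assuming t > -3]: now -log(t + 3) + ∫(-4/(t + 5)) dt.
Step 3. Evaluate the standard form [assuming t > -5]: now -log(t + 3) - 4*log(t + 5).
Answer: -log(t + 3) - 4*log(t + 5).


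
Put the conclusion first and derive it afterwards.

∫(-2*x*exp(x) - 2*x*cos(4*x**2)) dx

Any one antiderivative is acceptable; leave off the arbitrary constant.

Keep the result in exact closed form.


The answer is -2*x*exp(x) + 2*exp(x) - sin(4*x**2)/4.
Step 1. Rewrite: now ∫(-2*x*exp(x)) dx + ∫(-2*x*cos(4*x**2)) dx.
Step 2. Substitute u = x**2, turning ∫(-2*x*cos(4*x**2)) dx into ∫(-cos(4*u)) du: now ∫(-2*x*exp(x)) dx + ∫(-cos(4*u)) du.
Step 3. Evaluate the standard form: now -sin(4*u)/4 + ∫(-2*x*exp(x)) dx.
Step 4. Substitute back u = x**2: now -sin(4*x**2)/4 + ∫(-2*x*exp(x)) dx.
Step 5. Integrate ∫(-2*x*exp(x)) dx by parts with u = x, dv = (-2*exp(x)) dx, so v = -2*exp(x): now -2*x*exp(x) - sin(4*x**2)/4 + ∫(2*exp(x)) dx.
Step 6. Evaluate the standard form: now -2*x*exp(x) + 2*exp(x) - sin(4*x**2)/4.
Answer: -2*x*exp(x) + 2*exp(x) - sin(4*x**2)/4.


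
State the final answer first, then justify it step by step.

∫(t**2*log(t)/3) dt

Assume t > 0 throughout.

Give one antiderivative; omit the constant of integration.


The answer is t**3*log(t)/9 - t**3/27.
Step 1. Integrate ∫(t**2*log(t)/3) dt by parts with u = log(t), dv = (t**2/3) dt, so v = t**3/9 [assuming t > 0]: now t**3*log(t)/9 + ∫(-t**2/9) dt.
Step 2. Evaluate the standard form: now t**3*log(t)/9 - t**3/27.
Answer: t**3*log(t)/9 - t**3/27.


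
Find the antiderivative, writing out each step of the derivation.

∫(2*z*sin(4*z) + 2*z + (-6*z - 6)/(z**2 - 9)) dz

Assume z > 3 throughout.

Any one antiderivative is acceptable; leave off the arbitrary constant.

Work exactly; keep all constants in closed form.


Step 1. Rewrite: now ∫(2*z) dz + ∫(2*z*sin(4*z)) dz + ∫((-6*z - 6)/(z**2 - 9)) dz.
Step 2. Evaluate the standard form: now z**2 + ∫(2*z*sin(4*z)) dz + ∫((-6*z - 6)/(z**2 - 9)) dz.
Step 3. Decompose ∫((-6*z - 6)/(z**2 - 9)) dz by partial fractions, (-6*z - 6)/(z**2 - 9) = -2/(z + 3) - 4/(z - 3): now z**2 + ∫(2*z*sin(4*z)) dz + ∫(-4/(z - 3)) dz + ∫(-2/(z + 3)) dz.
Step 4. Evaluate the standard form [assuming z > 3]: now z**2 - 4*log(z - 3) + ∫(2*z*sin(4*z)) dz + ∫(-2/(z + 3)) dz.
Step 5. Evaluate the standard form [assuming z > -3]: now z**2 - 4*log(z - 3) - 2*log(z + 3) + ∫(2*z*sin(4*z)) dz.
Step 6. Integrate ∫(2*z*sin(4*z)) dz by parts with u = z, dv = (2*sin(4*z)) dz, so v = -cos(4*z)/2: now z**2 - z*cos(4*z)/2 - 4*log(z - 3) - 2*log(z + 3) + ∫(cos(4*z)/2) dz.
Step 7. Evaluate the standard form: now z**2 - z*cos(4*z)/2 - 4*log(z - 3) - 2*log(z + 3) + sin(4*z)/8.
Answer: z**2 - z*cos(4*z)/2 - 4*log(z - 3) - 2*log(z + 3) + sin(4*z)/8.


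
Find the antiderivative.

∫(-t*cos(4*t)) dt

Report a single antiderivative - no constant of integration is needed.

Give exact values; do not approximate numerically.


Answer: -t*sin(4*t)/4 - cos(4*t)/16.


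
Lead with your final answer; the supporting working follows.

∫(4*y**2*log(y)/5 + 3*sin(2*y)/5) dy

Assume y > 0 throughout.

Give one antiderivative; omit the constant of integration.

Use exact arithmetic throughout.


The answer is 4*y**3*log(y)/15 - 4*y**3/45 - 3*cos(2*y)/10.
Step 1. Rewrite: now ∫(4*y**2*log(y)/5) dy + ∫(3*sin(2*y)/5) dy.
Step 2. Integrate ∫(4*y**2*log(y)/5) dy by parts with u = log(y), dv = (4*y**2/5) dy, so v = 4*y**3/15 [assuming y > 0]: now 4*y**3*log(y)/15 + ∫(-4*y**2/15) dy + ∫(3*sin(2*y)/5) dy.
Step 3. Evaluate the standard form: now 4*y**3*log(y)/15 - 4*y**3/45 + ∫(3*sin(2*y)/5) dy.
Step 4. Evaluate the standard form: now 4*y**3*log(y)/15 - 4*y**3/45 - 3*cos(2*y)/10.
Answer: 4*y**3*log(y)/15 - 4*y**3/45 - 3*cos(2*y)/10.


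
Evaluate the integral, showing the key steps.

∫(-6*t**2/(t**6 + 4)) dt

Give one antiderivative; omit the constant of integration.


Step 1. Substitute u = t**3, turning ∫(-6*t**2/(t**6 + 4)) dt into ∫(-2/(u**2 + 4)) du: now ∫(-2/(u**2 + 4)) du.
Step 2. Evaluate the standard form: now -atan(u/2).
Step 3. Substitute back u = t**3: now -atan(t**3/2).
Answer: -atan(t**3/2).


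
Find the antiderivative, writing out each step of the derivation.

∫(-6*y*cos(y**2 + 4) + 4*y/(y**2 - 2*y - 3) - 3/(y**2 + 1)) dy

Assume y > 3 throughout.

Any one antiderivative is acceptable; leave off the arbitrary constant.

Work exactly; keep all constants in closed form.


Step 1. Rewrite: now ∫(4*y/(y**2 - 2*y - 3)) dy + ∫(-6*y*cos(y**2 + 4)) dy + ∫(-3/(y**2 + 1)) dy.
Step 2. Evaluate the standard form: now -3*atan(y) + ∫(4*y/(y**2 - 2*y - 3)) dy + ∫(-6*y*cos(y**2 + 4)) dy.
Step 3. Substitute u = y**2 + 4, turning ∫(-6*y*cos(y**2 + 4)) dy into ∫(-3*cos(u)) du: now -3*atan(y) + ∫(4*y/(y**2 - 2*y - 3)) dy + ∫(-3*cos(u)) du.
Step 4. Evaluate the standard form: now -3*sin(u) - 3*atan(y) + ∫(4*y/(y**2 - 2*y - 3)) dy.
Step 5. Substitute back u = y**2 + 4: now -3*sin(y**2 + 4) - 3*atan(y) + ∫(4*y/(y**2 - 2*y - 3)) dy.
Step 6. Decompose ∫(4*y/(y**2 - 2*y - 3)) dy by partial fractions, 4*y/(y**2 - 2*y - 3) = 1/(y + 1) + 3/(y - 3): now -3*sin(y**2 + 4) - 3*atan(y) + ∫(3/(y - 3)) dy + ∫(1/(y + 1)) dy.
Step 7. Evaluate the standard form [assuming y > -1]: now log(y + 1) - 3*sin(y**2 + 4) - 3*atan(y) + ∫(3/(y - 3)) dy.
Step 8. Evaluate the standard form [assuming y > 3]: now 3*log(y - 3) + log(y + 1) - 3*sin(y**2 + 4) - 3*atan(y).
Answer: 3*log(y - 3) + log(y + 1) - 3*sin(y**2 + 4) - 3*atan(y).


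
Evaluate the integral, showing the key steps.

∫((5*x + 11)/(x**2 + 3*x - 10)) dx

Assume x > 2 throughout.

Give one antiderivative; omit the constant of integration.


Step 1. Decompose ∫((5*x + 11)/(x**2 + 3*x - 10)) dx by partial fractions, (5*x + 11)/(x**2 + 3*x - 10) = 2/(x + 5) + 3/(x - 2): now ∫(3/(x - 2)) dx + ∫(2/(x + 5)) dx.
Step 2. Evaluate the standard form [assuming x > 2]: now 3*log(x - 2) + ∫(2/(x + 5)) dx.
Step 3. Evaluate the standard form [assuming x > -5]: now 3*log(x - 2) + 2*log(x + 5).
Answer: 3*log(x - 2) + 2*log(x + 5).


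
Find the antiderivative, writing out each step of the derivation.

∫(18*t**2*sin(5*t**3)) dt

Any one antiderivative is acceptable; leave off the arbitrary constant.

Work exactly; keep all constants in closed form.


Step 1. Substitute u = t**3, turning ∫(18*t**2*sin(5*t**3)) dt into ∫(6*sin(5*u)) du: now ∫(6*sin(5*u)) du.
Step 2. Evaluate the standard form: now -6*cos(5*u)/5.
Step 3. Substitute back u = t**3: now -6*cos(5*t**3)/5.
Answer: -6*cos(5*t**3)/5.


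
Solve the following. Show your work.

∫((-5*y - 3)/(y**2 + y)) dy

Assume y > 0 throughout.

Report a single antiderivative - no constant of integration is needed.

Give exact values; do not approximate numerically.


Step 1. Decompose ∫((-5*y - 3)/(y**2 + y)) dy by partial fractions, (-5*y - 3)/(y**2 + y) = -2/(y + 1) - 3/y: now ∫(-3/y) dy + ∫(-2/(y + 1)) dy.
Step 2. Evaluate the standard form [assuming y > -1]: now -2*log(y + 1) + ∫(-3/y) dy.
Step 3. Evaluate the standard form [assuming y > 0]: now -3*log(y) - 2*log(y + 1).
Answer: -3*log(y) - 2*log(y + 1).


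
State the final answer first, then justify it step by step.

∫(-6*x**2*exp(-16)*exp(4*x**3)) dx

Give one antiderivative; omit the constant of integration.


The answer is -exp(4*x**3 - 16)/2.
Step 1. Substitute u = x**3 - 4, turning ∫(-6*x**2*exp(-16)*exp(4*x**3)) dx into ∫(-2*exp(4*u)) du: now ∫(-2*exp(4*u)) du.
Step 2. Evaluate the standard form: now -exp(4*u)/2.
Step 3. Substitute back u = x**3 - 4: now -exp(4*x**3 - 16)/2.
Answer: -exp(4*x**3 - 16)/2.


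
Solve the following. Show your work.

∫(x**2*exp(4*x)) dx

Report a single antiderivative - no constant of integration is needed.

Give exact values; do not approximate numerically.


Step 1. Integrate ∫(x**2*exp(4*x)) dx by parts with u = x**2, dv = (exp(4*x)) dx, so v = exp(4*x)/4: now x**2*exp(4*x)/4 + ∫(-x*exp(4*x)/2) dx.
Step 2. Integrate ∫(-x*exp(4*x)/2) dx by parts with u = x, dv = (-exp(4*x)/2) dx, so v = -exp(4*x)/8: now x**2*exp(4*x)/4 - x*exp(4*x)/8 + ∫(exp(4*x)/8) dx.
Step 3. Evaluate the standard form: now x**2*exp(4*x)/4 - x*exp(4*x)/8 + exp(4*x)/32.
Answer: x**2*exp(4*x)/4 - x*exp(4*x)/8 + exp(4*x)/32.


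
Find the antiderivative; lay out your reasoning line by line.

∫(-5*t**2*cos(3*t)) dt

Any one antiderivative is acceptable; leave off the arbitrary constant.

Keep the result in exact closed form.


Step 1. Integrate ∫(-5*t**2*cos(3*t)) dt by parts with u = t**2, dv = (-5*cos(3*t)) dt, so v = -5*sin(3*t)/3: now -5*t**2*sin(3*t)/3 + ∫(10*t*sin(3*t)/3) dt.
Step 2. Integrate ∫(10*t*sin(3*t)/3) dt by parts with u = t, dv = (10*sin(3*t)/3) dt, so v = -10*cos(3*t)/9: now -5*t**2*sin(3*t)/3 - 10*t*cos(3*t)/9 + ∫(10*cos(3*t)/9) dt.
Step 3. Evaluate the standard form: now -5*t**2*sin(3*t)/3 - 10*t*cos(3*t)/9 + 10*sin(3*t)/27.
Answer: -5*t**2*sin(3*t)/3 - 10*t*cos(3*t)/9 + 10*sin(3*t)/27.


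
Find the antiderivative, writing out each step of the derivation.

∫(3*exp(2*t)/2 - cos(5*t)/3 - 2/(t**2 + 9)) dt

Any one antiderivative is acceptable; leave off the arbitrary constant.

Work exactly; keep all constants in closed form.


Step 1. Rewrite: now ∫(-2/(t**2 + 9)) dt + ∫(3*exp(2*t)/2) dt + ∫(-cos(5*t)/3) dt.
Step 2. Evaluate the standard form: now 3*exp(2*t)/4 + ∫(-2/(t**2 + 9)) dt + ∫(-cos(5*t)/3) dt.
Step 3. Evaluate the standard form: now 3*exp(2*t)/4 - 2*atan(t/3)/3 + ∫(-cos(5*t)/3) dt.
Step 4. Evaluate the standard form: now 3*exp(2*t)/4 - sin(5*t)/15 - 2*atan(t/3)/3.
Answer: 3*exp(2*t)/4 - sin(5*t)/15 - 2*atan(t/3)/3.


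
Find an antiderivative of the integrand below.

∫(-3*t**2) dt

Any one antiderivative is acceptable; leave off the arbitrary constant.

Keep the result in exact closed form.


Answer: -t**3.


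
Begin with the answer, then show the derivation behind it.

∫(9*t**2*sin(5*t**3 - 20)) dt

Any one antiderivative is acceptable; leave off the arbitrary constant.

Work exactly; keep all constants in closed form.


The answer is -3*cos(5*t**3 - 20)/5.
Step 1. Substitute u = t**3 - 4, turning ∫(9*t**2*sin(5*t**3 - 20)) dt into ∫(3*sin(5*u)) du: now ∫(3*sin(5*u)) du.
Step 2. Evaluate the standard form: now -3*cos(5*u)/5.
Step 3. Substitute back u = t**3 - 4: now -3*cos(5*t**3 - 20)/5.
Answer: -3*cos(5*t**3 - 20)/5.


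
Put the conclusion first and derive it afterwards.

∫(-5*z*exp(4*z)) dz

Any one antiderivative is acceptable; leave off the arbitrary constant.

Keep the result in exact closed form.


The answer is -5*z*exp(4*z)/4 + 5*exp(4*z)/16.
Step 1. Integrate ∫(-5*z*exp(4*z)) dz by parts with u = z, dv = (-5*exp(4*z)) dz, so v = -5*exp(4*z)/4: now -5*z*exp(4*z)/4 + ∫(5*exp(4*z)/4) dz.
Step 2. Evaluate the standard form: now -5*z*exp(4*z)/4 + 5*exp(4*z)/16.
Answer: -5*z*exp(4*z)/4 + 5*exp(4*z)/16.
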